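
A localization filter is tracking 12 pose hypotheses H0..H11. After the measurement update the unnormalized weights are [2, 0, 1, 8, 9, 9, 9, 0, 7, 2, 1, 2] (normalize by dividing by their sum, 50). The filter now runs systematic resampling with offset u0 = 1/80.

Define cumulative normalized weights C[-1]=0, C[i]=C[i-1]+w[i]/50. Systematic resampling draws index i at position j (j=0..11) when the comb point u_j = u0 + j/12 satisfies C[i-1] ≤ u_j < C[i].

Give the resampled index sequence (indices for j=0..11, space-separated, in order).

C = [1/25, 1/25, 3/50, 11/50, 2/5, 29/50, 19/25, 19/25, 9/10, 47/50, 24/25, 1]
j=0: u_0=1/80 ∈ [0, 1/25) → index 0
j=1: u_1=23/240 ∈ [3/50, 11/50) → index 3
j=2: u_2=43/240 ∈ [3/50, 11/50) → index 3
j=3: u_3=21/80 ∈ [11/50, 2/5) → index 4
j=4: u_4=83/240 ∈ [11/50, 2/5) → index 4
j=5: u_5=103/240 ∈ [2/5, 29/50) → index 5
j=6: u_6=41/80 ∈ [2/5, 29/50) → index 5
j=7: u_7=143/240 ∈ [29/50, 19/25) → index 6
j=8: u_8=163/240 ∈ [29/50, 19/25) → index 6
j=9: u_9=61/80 ∈ [19/25, 9/10) → index 8
j=10: u_10=203/240 ∈ [19/25, 9/10) → index 8
j=11: u_11=223/240 ∈ [9/10, 47/50) → index 9

0 3 3 4 4 5 5 6 6 8 8 9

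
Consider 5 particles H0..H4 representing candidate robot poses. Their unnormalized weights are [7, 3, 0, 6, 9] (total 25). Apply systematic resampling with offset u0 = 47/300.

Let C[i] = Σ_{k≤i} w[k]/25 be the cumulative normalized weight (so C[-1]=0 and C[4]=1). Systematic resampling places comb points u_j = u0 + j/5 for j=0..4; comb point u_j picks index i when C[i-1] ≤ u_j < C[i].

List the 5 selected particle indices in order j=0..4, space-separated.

C = [7/25, 2/5, 2/5, 16/25, 1]
j=0: u_0=47/300 ∈ [0, 7/25) → index 0
j=1: u_1=107/300 ∈ [7/25, 2/5) → index 1
j=2: u_2=167/300 ∈ [2/5, 16/25) → index 3
j=3: u_3=227/300 ∈ [16/25, 1) → index 4
j=4: u_4=287/300 ∈ [16/25, 1) → index 4

0 1 3 4 4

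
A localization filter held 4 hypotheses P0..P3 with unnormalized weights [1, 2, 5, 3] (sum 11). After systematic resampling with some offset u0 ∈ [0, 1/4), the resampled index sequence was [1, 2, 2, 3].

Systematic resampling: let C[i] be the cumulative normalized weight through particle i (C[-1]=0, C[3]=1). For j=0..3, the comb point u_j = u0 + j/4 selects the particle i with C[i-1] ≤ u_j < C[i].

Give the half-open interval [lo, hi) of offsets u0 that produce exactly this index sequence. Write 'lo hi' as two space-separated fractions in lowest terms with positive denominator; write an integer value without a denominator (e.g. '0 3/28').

1/11 5/22

C = [1/11, 3/11, 8/11, 1]
j=0 picked index 1: u0 ∈ [1/11, 3/11)
j=1 picked index 2: u0 ∈ [1/44, 21/44)
j=2 picked index 2: u0 ∈ [-5/22, 5/22)
j=3 picked index 3: u0 ∈ [-1/44, 1/4)
intersection: [1/11, 5/22)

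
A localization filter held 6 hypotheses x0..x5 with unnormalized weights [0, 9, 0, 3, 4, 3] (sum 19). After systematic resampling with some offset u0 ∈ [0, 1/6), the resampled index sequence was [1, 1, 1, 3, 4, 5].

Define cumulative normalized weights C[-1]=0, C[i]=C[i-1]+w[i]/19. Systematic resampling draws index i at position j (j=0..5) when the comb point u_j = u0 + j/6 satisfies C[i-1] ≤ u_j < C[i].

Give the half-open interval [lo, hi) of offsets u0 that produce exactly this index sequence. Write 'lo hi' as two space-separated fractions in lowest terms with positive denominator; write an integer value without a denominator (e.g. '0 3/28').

1/114 5/38

C = [0, 9/19, 9/19, 12/19, 16/19, 1]
j=0 picked index 1: u0 ∈ [0, 9/19)
j=1 picked index 1: u0 ∈ [-1/6, 35/114)
j=2 picked index 1: u0 ∈ [-1/3, 8/57)
j=3 picked index 3: u0 ∈ [-1/38, 5/38)
j=4 picked index 4: u0 ∈ [-2/57, 10/57)
j=5 picked index 5: u0 ∈ [1/114, 1/6)
intersection: [1/114, 5/38)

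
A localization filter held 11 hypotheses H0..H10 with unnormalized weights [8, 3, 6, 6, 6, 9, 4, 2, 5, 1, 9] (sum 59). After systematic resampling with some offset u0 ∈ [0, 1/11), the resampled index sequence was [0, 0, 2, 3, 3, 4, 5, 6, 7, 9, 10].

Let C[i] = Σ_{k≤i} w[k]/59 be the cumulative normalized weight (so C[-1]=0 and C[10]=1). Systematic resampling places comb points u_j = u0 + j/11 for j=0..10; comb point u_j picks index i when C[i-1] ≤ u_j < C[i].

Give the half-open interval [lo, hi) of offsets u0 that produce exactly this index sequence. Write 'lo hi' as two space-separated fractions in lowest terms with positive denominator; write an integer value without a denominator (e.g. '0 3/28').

10/649 12/649

C = [8/59, 11/59, 17/59, 23/59, 29/59, 38/59, 42/59, 44/59, 49/59, 50/59, 1]
j=0 picked index 0: u0 ∈ [0, 8/59)
j=1 picked index 0: u0 ∈ [-1/11, 29/649)
j=2 picked index 2: u0 ∈ [3/649, 69/649)
j=3 picked index 3: u0 ∈ [10/649, 76/649)
j=4 picked index 3: u0 ∈ [-49/649, 17/649)
j=5 picked index 4: u0 ∈ [-42/649, 24/649)
j=6 picked index 5: u0 ∈ [-35/649, 64/649)
j=7 picked index 6: u0 ∈ [5/649, 49/649)
j=8 picked index 7: u0 ∈ [-10/649, 12/649)
j=9 picked index 9: u0 ∈ [8/649, 19/649)
j=10 picked index 10: u0 ∈ [-40/649, 1/11)
intersection: [10/649, 12/649)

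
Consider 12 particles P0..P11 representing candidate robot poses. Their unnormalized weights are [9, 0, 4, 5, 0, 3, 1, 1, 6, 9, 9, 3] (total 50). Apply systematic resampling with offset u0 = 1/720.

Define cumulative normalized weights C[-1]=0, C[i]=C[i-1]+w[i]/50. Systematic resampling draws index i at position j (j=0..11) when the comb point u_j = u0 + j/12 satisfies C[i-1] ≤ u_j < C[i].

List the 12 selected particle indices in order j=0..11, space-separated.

0 0 0 2 3 5 8 9 9 9 10 10

C = [9/50, 9/50, 13/50, 9/25, 9/25, 21/50, 11/25, 23/50, 29/50, 19/25, 47/50, 1]
j=0: u_0=1/720 ∈ [0, 9/50) → index 0
j=1: u_1=61/720 ∈ [0, 9/50) → index 0
j=2: u_2=121/720 ∈ [0, 9/50) → index 0
j=3: u_3=181/720 ∈ [9/50, 13/50) → index 2
j=4: u_4=241/720 ∈ [13/50, 9/25) → index 3
j=5: u_5=301/720 ∈ [9/25, 21/50) → index 5
j=6: u_6=361/720 ∈ [23/50, 29/50) → index 8
j=7: u_7=421/720 ∈ [29/50, 19/25) → index 9
j=8: u_8=481/720 ∈ [29/50, 19/25) → index 9
j=9: u_9=541/720 ∈ [29/50, 19/25) → index 9
j=10: u_10=601/720 ∈ [19/25, 47/50) → index 10
j=11: u_11=661/720 ∈ [19/25, 47/50) → index 10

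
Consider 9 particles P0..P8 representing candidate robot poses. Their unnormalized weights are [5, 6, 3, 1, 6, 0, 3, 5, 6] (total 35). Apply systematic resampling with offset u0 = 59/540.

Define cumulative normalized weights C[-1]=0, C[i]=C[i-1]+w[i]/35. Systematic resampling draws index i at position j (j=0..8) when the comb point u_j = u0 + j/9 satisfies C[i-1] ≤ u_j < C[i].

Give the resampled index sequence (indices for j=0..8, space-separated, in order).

C = [1/7, 11/35, 2/5, 3/7, 3/5, 3/5, 24/35, 29/35, 1]
j=0: u_0=59/540 ∈ [0, 1/7) → index 0
j=1: u_1=119/540 ∈ [1/7, 11/35) → index 1
j=2: u_2=179/540 ∈ [11/35, 2/5) → index 2
j=3: u_3=239/540 ∈ [3/7, 3/5) → index 4
j=4: u_4=299/540 ∈ [3/7, 3/5) → index 4
j=5: u_5=359/540 ∈ [3/5, 24/35) → index 6
j=6: u_6=419/540 ∈ [24/35, 29/35) → index 7
j=7: u_7=479/540 ∈ [29/35, 1) → index 8
j=8: u_8=539/540 ∈ [29/35, 1) → index 8

0 1 2 4 4 6 7 8 8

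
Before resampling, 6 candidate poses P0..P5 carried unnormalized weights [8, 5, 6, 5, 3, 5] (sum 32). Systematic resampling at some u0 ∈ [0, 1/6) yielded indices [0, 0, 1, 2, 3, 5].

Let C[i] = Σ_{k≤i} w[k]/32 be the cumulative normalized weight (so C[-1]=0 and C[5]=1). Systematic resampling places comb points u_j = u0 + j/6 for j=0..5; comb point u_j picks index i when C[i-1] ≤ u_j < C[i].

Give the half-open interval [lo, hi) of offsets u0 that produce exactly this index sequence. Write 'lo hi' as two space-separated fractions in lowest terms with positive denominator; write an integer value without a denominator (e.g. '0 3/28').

1/96 7/96

C = [1/4, 13/32, 19/32, 3/4, 27/32, 1]
j=0 picked index 0: u0 ∈ [0, 1/4)
j=1 picked index 0: u0 ∈ [-1/6, 1/12)
j=2 picked index 1: u0 ∈ [-1/12, 7/96)
j=3 picked index 2: u0 ∈ [-3/32, 3/32)
j=4 picked index 3: u0 ∈ [-7/96, 1/12)
j=5 picked index 5: u0 ∈ [1/96, 1/6)
intersection: [1/96, 7/96)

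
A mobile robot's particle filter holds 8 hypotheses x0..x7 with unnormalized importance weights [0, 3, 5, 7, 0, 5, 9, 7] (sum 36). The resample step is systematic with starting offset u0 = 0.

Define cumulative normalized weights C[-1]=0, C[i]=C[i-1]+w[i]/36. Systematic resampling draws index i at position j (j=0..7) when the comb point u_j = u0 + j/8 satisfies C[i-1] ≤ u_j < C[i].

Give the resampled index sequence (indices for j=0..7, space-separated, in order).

C = [0, 1/12, 2/9, 5/12, 5/12, 5/9, 29/36, 1]
j=0: u_0=0 ∈ [0, 1/12) → index 1
j=1: u_1=1/8 ∈ [1/12, 2/9) → index 2
j=2: u_2=1/4 ∈ [2/9, 5/12) → index 3
j=3: u_3=3/8 ∈ [2/9, 5/12) → index 3
j=4: u_4=1/2 ∈ [5/12, 5/9) → index 5
j=5: u_5=5/8 ∈ [5/9, 29/36) → index 6
j=6: u_6=3/4 ∈ [5/9, 29/36) → index 6
j=7: u_7=7/8 ∈ [29/36, 1) → index 7

1 2 3 3 5 6 6 7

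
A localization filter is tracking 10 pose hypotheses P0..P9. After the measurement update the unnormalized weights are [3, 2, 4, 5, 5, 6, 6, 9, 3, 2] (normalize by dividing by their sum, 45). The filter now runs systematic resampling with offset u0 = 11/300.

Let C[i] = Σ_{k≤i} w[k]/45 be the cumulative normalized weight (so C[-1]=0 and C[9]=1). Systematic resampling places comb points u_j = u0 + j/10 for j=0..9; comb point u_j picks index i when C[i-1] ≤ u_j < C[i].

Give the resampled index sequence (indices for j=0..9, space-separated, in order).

C = [1/15, 1/9, 1/5, 14/45, 19/45, 5/9, 31/45, 8/9, 43/45, 1]
j=0: u_0=11/300 ∈ [0, 1/15) → index 0
j=1: u_1=41/300 ∈ [1/9, 1/5) → index 2
j=2: u_2=71/300 ∈ [1/5, 14/45) → index 3
j=3: u_3=101/300 ∈ [14/45, 19/45) → index 4
j=4: u_4=131/300 ∈ [19/45, 5/9) → index 5
j=5: u_5=161/300 ∈ [19/45, 5/9) → index 5
j=6: u_6=191/300 ∈ [5/9, 31/45) → index 6
j=7: u_7=221/300 ∈ [31/45, 8/9) → index 7
j=8: u_8=251/300 ∈ [31/45, 8/9) → index 7
j=9: u_9=281/300 ∈ [8/9, 43/45) → index 8

0 2 3 4 5 5 6 7 7 8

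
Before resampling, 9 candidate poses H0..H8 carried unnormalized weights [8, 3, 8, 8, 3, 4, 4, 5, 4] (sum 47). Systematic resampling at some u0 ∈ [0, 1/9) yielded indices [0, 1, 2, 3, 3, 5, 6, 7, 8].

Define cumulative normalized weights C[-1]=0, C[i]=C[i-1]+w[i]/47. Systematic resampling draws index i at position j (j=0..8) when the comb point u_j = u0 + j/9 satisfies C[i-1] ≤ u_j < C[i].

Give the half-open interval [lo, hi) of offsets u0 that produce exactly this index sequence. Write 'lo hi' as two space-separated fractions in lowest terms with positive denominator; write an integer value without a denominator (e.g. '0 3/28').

35/423 1/9

C = [8/47, 11/47, 19/47, 27/47, 30/47, 34/47, 38/47, 43/47, 1]
j=0 picked index 0: u0 ∈ [0, 8/47)
j=1 picked index 1: u0 ∈ [25/423, 52/423)
j=2 picked index 2: u0 ∈ [5/423, 77/423)
j=3 picked index 3: u0 ∈ [10/141, 34/141)
j=4 picked index 3: u0 ∈ [-17/423, 55/423)
j=5 picked index 5: u0 ∈ [35/423, 71/423)
j=6 picked index 6: u0 ∈ [8/141, 20/141)
j=7 picked index 7: u0 ∈ [13/423, 58/423)
j=8 picked index 8: u0 ∈ [11/423, 1/9)
intersection: [35/423, 1/9)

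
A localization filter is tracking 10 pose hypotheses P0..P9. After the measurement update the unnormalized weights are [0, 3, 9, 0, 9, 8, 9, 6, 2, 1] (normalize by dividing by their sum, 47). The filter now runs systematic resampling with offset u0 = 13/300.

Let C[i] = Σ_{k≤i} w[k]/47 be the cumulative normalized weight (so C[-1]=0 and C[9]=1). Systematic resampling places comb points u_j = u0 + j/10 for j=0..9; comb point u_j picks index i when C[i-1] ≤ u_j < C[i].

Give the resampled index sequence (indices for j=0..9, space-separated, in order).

C = [0, 3/47, 12/47, 12/47, 21/47, 29/47, 38/47, 44/47, 46/47, 1]
j=0: u_0=13/300 ∈ [0, 3/47) → index 1
j=1: u_1=43/300 ∈ [3/47, 12/47) → index 2
j=2: u_2=73/300 ∈ [3/47, 12/47) → index 2
j=3: u_3=103/300 ∈ [12/47, 21/47) → index 4
j=4: u_4=133/300 ∈ [12/47, 21/47) → index 4
j=5: u_5=163/300 ∈ [21/47, 29/47) → index 5
j=6: u_6=193/300 ∈ [29/47, 38/47) → index 6
j=7: u_7=223/300 ∈ [29/47, 38/47) → index 6
j=8: u_8=253/300 ∈ [38/47, 44/47) → index 7
j=9: u_9=283/300 ∈ [44/47, 46/47) → index 8

1 2 2 4 4 5 6 6 7 8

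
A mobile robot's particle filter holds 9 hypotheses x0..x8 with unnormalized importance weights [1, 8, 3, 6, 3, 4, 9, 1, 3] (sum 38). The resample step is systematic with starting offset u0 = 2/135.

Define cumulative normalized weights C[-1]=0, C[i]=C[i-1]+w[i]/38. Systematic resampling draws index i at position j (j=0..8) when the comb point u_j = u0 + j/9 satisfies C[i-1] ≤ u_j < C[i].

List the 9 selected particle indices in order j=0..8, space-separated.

C = [1/38, 9/38, 6/19, 9/19, 21/38, 25/38, 17/19, 35/38, 1]
j=0: u_0=2/135 ∈ [0, 1/38) → index 0
j=1: u_1=17/135 ∈ [1/38, 9/38) → index 1
j=2: u_2=32/135 ∈ [9/38, 6/19) → index 2
j=3: u_3=47/135 ∈ [6/19, 9/19) → index 3
j=4: u_4=62/135 ∈ [6/19, 9/19) → index 3
j=5: u_5=77/135 ∈ [21/38, 25/38) → index 5
j=6: u_6=92/135 ∈ [25/38, 17/19) → index 6
j=7: u_7=107/135 ∈ [25/38, 17/19) → index 6
j=8: u_8=122/135 ∈ [17/19, 35/38) → index 7

0 1 2 3 3 5 6 6 7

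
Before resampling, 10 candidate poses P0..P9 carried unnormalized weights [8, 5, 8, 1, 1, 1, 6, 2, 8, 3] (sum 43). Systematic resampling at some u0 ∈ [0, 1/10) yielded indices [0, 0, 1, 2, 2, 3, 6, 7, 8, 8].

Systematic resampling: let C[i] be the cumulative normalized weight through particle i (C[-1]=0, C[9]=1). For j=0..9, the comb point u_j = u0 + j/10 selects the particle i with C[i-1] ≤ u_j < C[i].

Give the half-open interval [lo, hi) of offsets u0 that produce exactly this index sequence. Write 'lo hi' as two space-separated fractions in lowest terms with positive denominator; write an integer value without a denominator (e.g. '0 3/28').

1/430 1/86

C = [8/43, 13/43, 21/43, 22/43, 23/43, 24/43, 30/43, 32/43, 40/43, 1]
j=0 picked index 0: u0 ∈ [0, 8/43)
j=1 picked index 0: u0 ∈ [-1/10, 37/430)
j=2 picked index 1: u0 ∈ [-3/215, 22/215)
j=3 picked index 2: u0 ∈ [1/430, 81/430)
j=4 picked index 2: u0 ∈ [-21/215, 19/215)
j=5 picked index 3: u0 ∈ [-1/86, 1/86)
j=6 picked index 6: u0 ∈ [-9/215, 21/215)
j=7 picked index 7: u0 ∈ [-1/430, 19/430)
j=8 picked index 8: u0 ∈ [-12/215, 28/215)
j=9 picked index 8: u0 ∈ [-67/430, 13/430)
intersection: [1/430, 1/86)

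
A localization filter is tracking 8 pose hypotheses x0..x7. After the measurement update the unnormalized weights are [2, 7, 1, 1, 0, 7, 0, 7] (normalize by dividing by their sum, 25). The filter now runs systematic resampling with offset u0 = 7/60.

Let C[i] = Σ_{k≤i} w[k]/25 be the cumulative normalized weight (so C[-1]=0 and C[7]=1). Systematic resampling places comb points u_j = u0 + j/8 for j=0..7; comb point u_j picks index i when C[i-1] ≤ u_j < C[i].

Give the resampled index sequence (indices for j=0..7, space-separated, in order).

1 1 2 5 5 7 7 7

C = [2/25, 9/25, 2/5, 11/25, 11/25, 18/25, 18/25, 1]
j=0: u_0=7/60 ∈ [2/25, 9/25) → index 1
j=1: u_1=29/120 ∈ [2/25, 9/25) → index 1
j=2: u_2=11/30 ∈ [9/25, 2/5) → index 2
j=3: u_3=59/120 ∈ [11/25, 18/25) → index 5
j=4: u_4=37/60 ∈ [11/25, 18/25) → index 5
j=5: u_5=89/120 ∈ [18/25, 1) → index 7
j=6: u_6=13/15 ∈ [18/25, 1) → index 7
j=7: u_7=119/120 ∈ [18/25, 1) → index 7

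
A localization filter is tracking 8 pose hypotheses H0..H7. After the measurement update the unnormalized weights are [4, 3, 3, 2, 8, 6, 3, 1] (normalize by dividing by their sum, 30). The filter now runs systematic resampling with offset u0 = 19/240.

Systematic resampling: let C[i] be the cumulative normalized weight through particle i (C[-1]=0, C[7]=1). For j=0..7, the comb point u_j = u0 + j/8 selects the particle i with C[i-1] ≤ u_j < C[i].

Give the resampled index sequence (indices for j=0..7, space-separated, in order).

C = [2/15, 7/30, 1/3, 2/5, 2/3, 13/15, 29/30, 1]
j=0: u_0=19/240 ∈ [0, 2/15) → index 0
j=1: u_1=49/240 ∈ [2/15, 7/30) → index 1
j=2: u_2=79/240 ∈ [7/30, 1/3) → index 2
j=3: u_3=109/240 ∈ [2/5, 2/3) → index 4
j=4: u_4=139/240 ∈ [2/5, 2/3) → index 4
j=5: u_5=169/240 ∈ [2/3, 13/15) → index 5
j=6: u_6=199/240 ∈ [2/3, 13/15) → index 5
j=7: u_7=229/240 ∈ [13/15, 29/30) → index 6

0 1 2 4 4 5 5 6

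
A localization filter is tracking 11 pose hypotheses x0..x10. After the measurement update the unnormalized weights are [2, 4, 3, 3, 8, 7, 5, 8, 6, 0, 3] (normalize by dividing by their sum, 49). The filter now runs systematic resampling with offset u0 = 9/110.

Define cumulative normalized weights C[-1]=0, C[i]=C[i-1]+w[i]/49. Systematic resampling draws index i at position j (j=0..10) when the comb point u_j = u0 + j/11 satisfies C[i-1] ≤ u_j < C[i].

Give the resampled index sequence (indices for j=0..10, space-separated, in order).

1 2 4 4 5 5 6 7 7 8 10

C = [2/49, 6/49, 9/49, 12/49, 20/49, 27/49, 32/49, 40/49, 46/49, 46/49, 1]
j=0: u_0=9/110 ∈ [2/49, 6/49) → index 1
j=1: u_1=19/110 ∈ [6/49, 9/49) → index 2
j=2: u_2=29/110 ∈ [12/49, 20/49) → index 4
j=3: u_3=39/110 ∈ [12/49, 20/49) → index 4
j=4: u_4=49/110 ∈ [20/49, 27/49) → index 5
j=5: u_5=59/110 ∈ [20/49, 27/49) → index 5
j=6: u_6=69/110 ∈ [27/49, 32/49) → index 6
j=7: u_7=79/110 ∈ [32/49, 40/49) → index 7
j=8: u_8=89/110 ∈ [32/49, 40/49) → index 7
j=9: u_9=9/10 ∈ [40/49, 46/49) → index 8
j=10: u_10=109/110 ∈ [46/49, 1) → index 10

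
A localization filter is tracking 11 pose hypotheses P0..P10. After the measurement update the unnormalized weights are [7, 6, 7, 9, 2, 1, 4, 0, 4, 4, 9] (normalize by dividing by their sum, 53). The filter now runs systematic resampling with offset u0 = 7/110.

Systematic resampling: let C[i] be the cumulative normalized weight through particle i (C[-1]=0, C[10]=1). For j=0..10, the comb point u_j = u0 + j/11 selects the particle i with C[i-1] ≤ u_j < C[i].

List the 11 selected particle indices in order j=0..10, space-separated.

C = [7/53, 13/53, 20/53, 29/53, 31/53, 32/53, 36/53, 36/53, 40/53, 44/53, 1]
j=0: u_0=7/110 ∈ [0, 7/53) → index 0
j=1: u_1=17/110 ∈ [7/53, 13/53) → index 1
j=2: u_2=27/110 ∈ [13/53, 20/53) → index 2
j=3: u_3=37/110 ∈ [13/53, 20/53) → index 2
j=4: u_4=47/110 ∈ [20/53, 29/53) → index 3
j=5: u_5=57/110 ∈ [20/53, 29/53) → index 3
j=6: u_6=67/110 ∈ [32/53, 36/53) → index 6
j=7: u_7=7/10 ∈ [36/53, 40/53) → index 8
j=8: u_8=87/110 ∈ [40/53, 44/53) → index 9
j=9: u_9=97/110 ∈ [44/53, 1) → index 10
j=10: u_10=107/110 ∈ [44/53, 1) → index 10

0 1 2 2 3 3 6 8 9 10 10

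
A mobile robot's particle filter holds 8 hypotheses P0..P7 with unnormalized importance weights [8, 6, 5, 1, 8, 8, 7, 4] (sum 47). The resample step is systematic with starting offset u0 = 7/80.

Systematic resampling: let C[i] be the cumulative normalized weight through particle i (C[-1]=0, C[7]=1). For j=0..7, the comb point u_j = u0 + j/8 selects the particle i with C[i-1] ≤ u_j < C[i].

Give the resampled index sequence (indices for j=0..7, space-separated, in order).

C = [8/47, 14/47, 19/47, 20/47, 28/47, 36/47, 43/47, 1]
j=0: u_0=7/80 ∈ [0, 8/47) → index 0
j=1: u_1=17/80 ∈ [8/47, 14/47) → index 1
j=2: u_2=27/80 ∈ [14/47, 19/47) → index 2
j=3: u_3=37/80 ∈ [20/47, 28/47) → index 4
j=4: u_4=47/80 ∈ [20/47, 28/47) → index 4
j=5: u_5=57/80 ∈ [28/47, 36/47) → index 5
j=6: u_6=67/80 ∈ [36/47, 43/47) → index 6
j=7: u_7=77/80 ∈ [43/47, 1) → index 7

0 1 2 4 4 5 6 7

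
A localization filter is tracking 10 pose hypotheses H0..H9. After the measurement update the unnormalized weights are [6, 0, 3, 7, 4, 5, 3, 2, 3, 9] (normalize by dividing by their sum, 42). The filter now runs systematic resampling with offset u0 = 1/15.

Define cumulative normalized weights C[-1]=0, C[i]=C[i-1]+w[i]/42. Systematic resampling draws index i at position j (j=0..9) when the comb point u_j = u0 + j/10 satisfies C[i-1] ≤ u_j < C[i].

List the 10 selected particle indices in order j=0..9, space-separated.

C = [1/7, 1/7, 3/14, 8/21, 10/21, 25/42, 2/3, 5/7, 11/14, 1]
j=0: u_0=1/15 ∈ [0, 1/7) → index 0
j=1: u_1=1/6 ∈ [1/7, 3/14) → index 2
j=2: u_2=4/15 ∈ [3/14, 8/21) → index 3
j=3: u_3=11/30 ∈ [3/14, 8/21) → index 3
j=4: u_4=7/15 ∈ [8/21, 10/21) → index 4
j=5: u_5=17/30 ∈ [10/21, 25/42) → index 5
j=6: u_6=2/3 ∈ [2/3, 5/7) → index 7
j=7: u_7=23/30 ∈ [5/7, 11/14) → index 8
j=8: u_8=13/15 ∈ [11/14, 1) → index 9
j=9: u_9=29/30 ∈ [11/14, 1) → index 9

0 2 3 3 4 5 7 8 9 9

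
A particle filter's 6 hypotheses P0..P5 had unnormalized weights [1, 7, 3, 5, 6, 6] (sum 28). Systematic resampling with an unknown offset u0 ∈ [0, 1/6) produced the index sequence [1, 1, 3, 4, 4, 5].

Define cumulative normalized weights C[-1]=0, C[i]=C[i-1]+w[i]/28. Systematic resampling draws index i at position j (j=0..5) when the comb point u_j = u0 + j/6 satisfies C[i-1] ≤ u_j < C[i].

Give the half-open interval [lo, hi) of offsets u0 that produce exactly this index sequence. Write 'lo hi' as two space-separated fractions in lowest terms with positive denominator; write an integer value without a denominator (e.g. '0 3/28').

1/14 5/42

C = [1/28, 2/7, 11/28, 4/7, 11/14, 1]
j=0 picked index 1: u0 ∈ [1/28, 2/7)
j=1 picked index 1: u0 ∈ [-11/84, 5/42)
j=2 picked index 3: u0 ∈ [5/84, 5/21)
j=3 picked index 4: u0 ∈ [1/14, 2/7)
j=4 picked index 4: u0 ∈ [-2/21, 5/42)
j=5 picked index 5: u0 ∈ [-1/21, 1/6)
intersection: [1/14, 5/42)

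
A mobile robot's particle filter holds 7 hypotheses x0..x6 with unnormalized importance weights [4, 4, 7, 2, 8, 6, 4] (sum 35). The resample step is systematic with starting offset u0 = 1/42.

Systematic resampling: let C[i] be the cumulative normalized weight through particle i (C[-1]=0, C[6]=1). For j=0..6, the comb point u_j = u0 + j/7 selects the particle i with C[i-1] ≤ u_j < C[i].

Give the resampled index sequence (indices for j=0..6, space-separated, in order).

C = [4/35, 8/35, 3/7, 17/35, 5/7, 31/35, 1]
j=0: u_0=1/42 ∈ [0, 4/35) → index 0
j=1: u_1=1/6 ∈ [4/35, 8/35) → index 1
j=2: u_2=13/42 ∈ [8/35, 3/7) → index 2
j=3: u_3=19/42 ∈ [3/7, 17/35) → index 3
j=4: u_4=25/42 ∈ [17/35, 5/7) → index 4
j=5: u_5=31/42 ∈ [5/7, 31/35) → index 5
j=6: u_6=37/42 ∈ [5/7, 31/35) → index 5

0 1 2 3 4 5 5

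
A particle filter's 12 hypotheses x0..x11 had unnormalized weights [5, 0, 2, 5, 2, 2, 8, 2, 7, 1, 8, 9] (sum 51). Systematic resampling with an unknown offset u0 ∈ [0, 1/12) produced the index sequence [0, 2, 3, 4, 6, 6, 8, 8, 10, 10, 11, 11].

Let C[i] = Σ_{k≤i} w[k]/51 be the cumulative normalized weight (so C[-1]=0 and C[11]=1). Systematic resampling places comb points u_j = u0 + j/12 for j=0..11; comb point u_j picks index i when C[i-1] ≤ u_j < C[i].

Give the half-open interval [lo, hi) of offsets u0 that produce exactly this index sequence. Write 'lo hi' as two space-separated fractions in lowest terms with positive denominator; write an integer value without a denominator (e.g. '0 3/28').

1/68 5/204

C = [5/51, 5/51, 7/51, 4/17, 14/51, 16/51, 8/17, 26/51, 11/17, 2/3, 14/17, 1]
j=0 picked index 0: u0 ∈ [0, 5/51)
j=1 picked index 2: u0 ∈ [1/68, 11/204)
j=2 picked index 3: u0 ∈ [-1/34, 7/102)
j=3 picked index 4: u0 ∈ [-1/68, 5/204)
j=4 picked index 6: u0 ∈ [-1/51, 7/51)
j=5 picked index 6: u0 ∈ [-7/68, 11/204)
j=6 picked index 8: u0 ∈ [1/102, 5/34)
j=7 picked index 8: u0 ∈ [-5/68, 13/204)
j=8 picked index 10: u0 ∈ [0, 8/51)
j=9 picked index 10: u0 ∈ [-1/12, 5/68)
j=10 picked index 11: u0 ∈ [-1/102, 1/6)
j=11 picked index 11: u0 ∈ [-19/204, 1/12)
intersection: [1/68, 5/204)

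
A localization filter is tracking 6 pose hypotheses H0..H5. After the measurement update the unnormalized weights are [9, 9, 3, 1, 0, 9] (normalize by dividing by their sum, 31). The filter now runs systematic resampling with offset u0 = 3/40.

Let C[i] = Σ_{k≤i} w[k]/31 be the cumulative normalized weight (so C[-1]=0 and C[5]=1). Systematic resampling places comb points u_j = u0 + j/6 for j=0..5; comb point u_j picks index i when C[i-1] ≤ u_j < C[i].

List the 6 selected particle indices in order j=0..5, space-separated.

C = [9/31, 18/31, 21/31, 22/31, 22/31, 1]
j=0: u_0=3/40 ∈ [0, 9/31) → index 0
j=1: u_1=29/120 ∈ [0, 9/31) → index 0
j=2: u_2=49/120 ∈ [9/31, 18/31) → index 1
j=3: u_3=23/40 ∈ [9/31, 18/31) → index 1
j=4: u_4=89/120 ∈ [22/31, 1) → index 5
j=5: u_5=109/120 ∈ [22/31, 1) → index 5

0 0 1 1 5 5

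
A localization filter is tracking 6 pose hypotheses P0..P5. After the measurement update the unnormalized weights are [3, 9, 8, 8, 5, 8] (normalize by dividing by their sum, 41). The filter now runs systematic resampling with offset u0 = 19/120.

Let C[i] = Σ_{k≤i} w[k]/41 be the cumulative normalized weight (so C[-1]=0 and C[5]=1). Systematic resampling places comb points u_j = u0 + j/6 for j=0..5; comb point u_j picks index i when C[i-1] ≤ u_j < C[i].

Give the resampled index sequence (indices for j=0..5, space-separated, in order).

C = [3/41, 12/41, 20/41, 28/41, 33/41, 1]
j=0: u_0=19/120 ∈ [3/41, 12/41) → index 1
j=1: u_1=13/40 ∈ [12/41, 20/41) → index 2
j=2: u_2=59/120 ∈ [20/41, 28/41) → index 3
j=3: u_3=79/120 ∈ [20/41, 28/41) → index 3
j=4: u_4=33/40 ∈ [33/41, 1) → index 5
j=5: u_5=119/120 ∈ [33/41, 1) → index 5

1 2 3 3 5 5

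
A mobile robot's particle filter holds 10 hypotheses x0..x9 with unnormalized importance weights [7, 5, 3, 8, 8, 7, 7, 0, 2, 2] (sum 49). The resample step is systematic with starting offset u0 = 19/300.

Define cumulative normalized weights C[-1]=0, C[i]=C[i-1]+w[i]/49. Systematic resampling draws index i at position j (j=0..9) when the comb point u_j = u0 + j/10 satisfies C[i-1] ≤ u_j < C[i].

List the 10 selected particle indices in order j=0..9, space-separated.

C = [1/7, 12/49, 15/49, 23/49, 31/49, 38/49, 45/49, 45/49, 47/49, 1]
j=0: u_0=19/300 ∈ [0, 1/7) → index 0
j=1: u_1=49/300 ∈ [1/7, 12/49) → index 1
j=2: u_2=79/300 ∈ [12/49, 15/49) → index 2
j=3: u_3=109/300 ∈ [15/49, 23/49) → index 3
j=4: u_4=139/300 ∈ [15/49, 23/49) → index 3
j=5: u_5=169/300 ∈ [23/49, 31/49) → index 4
j=6: u_6=199/300 ∈ [31/49, 38/49) → index 5
j=7: u_7=229/300 ∈ [31/49, 38/49) → index 5
j=8: u_8=259/300 ∈ [38/49, 45/49) → index 6
j=9: u_9=289/300 ∈ [47/49, 1) → index 9

0 1 2 3 3 4 5 5 6 9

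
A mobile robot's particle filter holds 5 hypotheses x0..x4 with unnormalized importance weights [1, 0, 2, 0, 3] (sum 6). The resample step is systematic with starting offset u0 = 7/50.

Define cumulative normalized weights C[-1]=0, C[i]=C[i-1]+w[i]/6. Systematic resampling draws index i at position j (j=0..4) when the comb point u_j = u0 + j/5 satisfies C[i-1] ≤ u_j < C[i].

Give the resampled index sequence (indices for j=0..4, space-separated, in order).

C = [1/6, 1/6, 1/2, 1/2, 1]
j=0: u_0=7/50 ∈ [0, 1/6) → index 0
j=1: u_1=17/50 ∈ [1/6, 1/2) → index 2
j=2: u_2=27/50 ∈ [1/2, 1) → index 4
j=3: u_3=37/50 ∈ [1/2, 1) → index 4
j=4: u_4=47/50 ∈ [1/2, 1) → index 4

0 2 4 4 4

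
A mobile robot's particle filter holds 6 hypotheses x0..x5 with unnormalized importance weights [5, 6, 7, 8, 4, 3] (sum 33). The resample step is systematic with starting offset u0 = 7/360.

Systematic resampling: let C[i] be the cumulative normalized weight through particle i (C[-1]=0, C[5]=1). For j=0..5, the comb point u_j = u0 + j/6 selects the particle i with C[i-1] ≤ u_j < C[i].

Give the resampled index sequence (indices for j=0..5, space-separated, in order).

C = [5/33, 1/3, 6/11, 26/33, 10/11, 1]
j=0: u_0=7/360 ∈ [0, 5/33) → index 0
j=1: u_1=67/360 ∈ [5/33, 1/3) → index 1
j=2: u_2=127/360 ∈ [1/3, 6/11) → index 2
j=3: u_3=187/360 ∈ [1/3, 6/11) → index 2
j=4: u_4=247/360 ∈ [6/11, 26/33) → index 3
j=5: u_5=307/360 ∈ [26/33, 10/11) → index 4

0 1 2 2 3 4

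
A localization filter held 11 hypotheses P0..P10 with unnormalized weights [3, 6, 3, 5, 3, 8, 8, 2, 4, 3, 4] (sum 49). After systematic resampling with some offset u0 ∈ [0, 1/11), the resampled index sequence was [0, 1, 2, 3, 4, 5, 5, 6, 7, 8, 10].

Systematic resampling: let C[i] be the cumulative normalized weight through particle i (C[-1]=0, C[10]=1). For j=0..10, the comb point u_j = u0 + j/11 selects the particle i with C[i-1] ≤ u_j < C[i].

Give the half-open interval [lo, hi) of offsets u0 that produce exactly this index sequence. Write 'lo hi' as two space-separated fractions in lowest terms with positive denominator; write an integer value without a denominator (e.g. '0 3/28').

5/539 2/77

C = [3/49, 9/49, 12/49, 17/49, 20/49, 4/7, 36/49, 38/49, 6/7, 45/49, 1]
j=0 picked index 0: u0 ∈ [0, 3/49)
j=1 picked index 1: u0 ∈ [-16/539, 50/539)
j=2 picked index 2: u0 ∈ [1/539, 34/539)
j=3 picked index 3: u0 ∈ [-15/539, 40/539)
j=4 picked index 4: u0 ∈ [-9/539, 24/539)
j=5 picked index 5: u0 ∈ [-25/539, 9/77)
j=6 picked index 5: u0 ∈ [-74/539, 2/77)
j=7 picked index 6: u0 ∈ [-5/77, 53/539)
j=8 picked index 7: u0 ∈ [4/539, 26/539)
j=9 picked index 8: u0 ∈ [-23/539, 3/77)
j=10 picked index 10: u0 ∈ [5/539, 1/11)
intersection: [5/539, 2/77)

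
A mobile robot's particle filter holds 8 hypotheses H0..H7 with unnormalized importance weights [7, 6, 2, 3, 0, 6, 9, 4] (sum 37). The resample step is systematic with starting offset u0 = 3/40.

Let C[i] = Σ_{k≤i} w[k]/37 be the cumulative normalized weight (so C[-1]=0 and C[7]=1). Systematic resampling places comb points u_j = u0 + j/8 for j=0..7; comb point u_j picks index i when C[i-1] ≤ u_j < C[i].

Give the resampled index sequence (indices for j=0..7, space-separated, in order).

C = [7/37, 13/37, 15/37, 18/37, 18/37, 24/37, 33/37, 1]
j=0: u_0=3/40 ∈ [0, 7/37) → index 0
j=1: u_1=1/5 ∈ [7/37, 13/37) → index 1
j=2: u_2=13/40 ∈ [7/37, 13/37) → index 1
j=3: u_3=9/20 ∈ [15/37, 18/37) → index 3
j=4: u_4=23/40 ∈ [18/37, 24/37) → index 5
j=5: u_5=7/10 ∈ [24/37, 33/37) → index 6
j=6: u_6=33/40 ∈ [24/37, 33/37) → index 6
j=7: u_7=19/20 ∈ [33/37, 1) → index 7

0 1 1 3 5 6 6 7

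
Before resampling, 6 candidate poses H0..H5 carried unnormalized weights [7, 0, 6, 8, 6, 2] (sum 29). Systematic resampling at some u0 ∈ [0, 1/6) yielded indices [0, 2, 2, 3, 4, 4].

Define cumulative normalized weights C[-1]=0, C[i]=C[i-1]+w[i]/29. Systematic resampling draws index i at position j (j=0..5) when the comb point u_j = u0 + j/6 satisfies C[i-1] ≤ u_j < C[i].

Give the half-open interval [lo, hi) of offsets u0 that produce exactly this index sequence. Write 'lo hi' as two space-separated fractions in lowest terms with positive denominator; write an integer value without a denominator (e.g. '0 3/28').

C = [7/29, 7/29, 13/29, 21/29, 27/29, 1]
j=0 picked index 0: u0 ∈ [0, 7/29)
j=1 picked index 2: u0 ∈ [13/174, 49/174)
j=2 picked index 2: u0 ∈ [-8/87, 10/87)
j=3 picked index 3: u0 ∈ [-3/58, 13/58)
j=4 picked index 4: u0 ∈ [5/87, 23/87)
j=5 picked index 4: u0 ∈ [-19/174, 17/174)
intersection: [13/174, 17/174)

13/174 17/174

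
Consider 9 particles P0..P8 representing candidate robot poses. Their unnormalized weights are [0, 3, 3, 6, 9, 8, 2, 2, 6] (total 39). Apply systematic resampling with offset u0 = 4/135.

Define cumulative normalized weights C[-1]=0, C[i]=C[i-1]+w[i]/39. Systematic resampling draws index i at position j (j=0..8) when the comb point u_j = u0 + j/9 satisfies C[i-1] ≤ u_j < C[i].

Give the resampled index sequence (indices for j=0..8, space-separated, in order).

1 2 3 4 4 5 5 7 8

C = [0, 1/13, 2/13, 4/13, 7/13, 29/39, 31/39, 11/13, 1]
j=0: u_0=4/135 ∈ [0, 1/13) → index 1
j=1: u_1=19/135 ∈ [1/13, 2/13) → index 2
j=2: u_2=34/135 ∈ [2/13, 4/13) → index 3
j=3: u_3=49/135 ∈ [4/13, 7/13) → index 4
j=4: u_4=64/135 ∈ [4/13, 7/13) → index 4
j=5: u_5=79/135 ∈ [7/13, 29/39) → index 5
j=6: u_6=94/135 ∈ [7/13, 29/39) → index 5
j=7: u_7=109/135 ∈ [31/39, 11/13) → index 7
j=8: u_8=124/135 ∈ [11/13, 1) → index 8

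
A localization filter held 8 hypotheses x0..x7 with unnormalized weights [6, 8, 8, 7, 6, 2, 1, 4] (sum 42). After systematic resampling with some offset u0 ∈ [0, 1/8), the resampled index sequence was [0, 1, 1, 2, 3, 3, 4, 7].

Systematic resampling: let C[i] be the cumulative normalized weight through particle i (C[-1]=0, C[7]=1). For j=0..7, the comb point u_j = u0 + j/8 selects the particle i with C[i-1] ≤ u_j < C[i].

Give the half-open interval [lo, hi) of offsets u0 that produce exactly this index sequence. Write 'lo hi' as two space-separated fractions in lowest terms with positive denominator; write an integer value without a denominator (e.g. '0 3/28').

5/168 11/168

C = [1/7, 1/3, 11/21, 29/42, 5/6, 37/42, 19/21, 1]
j=0 picked index 0: u0 ∈ [0, 1/7)
j=1 picked index 1: u0 ∈ [1/56, 5/24)
j=2 picked index 1: u0 ∈ [-3/28, 1/12)
j=3 picked index 2: u0 ∈ [-1/24, 25/168)
j=4 picked index 3: u0 ∈ [1/42, 4/21)
j=5 picked index 3: u0 ∈ [-17/168, 11/168)
j=6 picked index 4: u0 ∈ [-5/84, 1/12)
j=7 picked index 7: u0 ∈ [5/168, 1/8)
intersection: [5/168, 11/168)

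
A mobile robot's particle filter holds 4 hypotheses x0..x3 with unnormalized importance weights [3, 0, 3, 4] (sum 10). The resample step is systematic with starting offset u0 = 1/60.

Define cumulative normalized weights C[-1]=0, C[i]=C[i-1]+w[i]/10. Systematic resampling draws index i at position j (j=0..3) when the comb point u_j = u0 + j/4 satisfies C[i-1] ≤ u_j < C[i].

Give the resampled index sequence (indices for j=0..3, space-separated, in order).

0 0 2 3

C = [3/10, 3/10, 3/5, 1]
j=0: u_0=1/60 ∈ [0, 3/10) → index 0
j=1: u_1=4/15 ∈ [0, 3/10) → index 0
j=2: u_2=31/60 ∈ [3/10, 3/5) → index 2
j=3: u_3=23/30 ∈ [3/5, 1) → index 3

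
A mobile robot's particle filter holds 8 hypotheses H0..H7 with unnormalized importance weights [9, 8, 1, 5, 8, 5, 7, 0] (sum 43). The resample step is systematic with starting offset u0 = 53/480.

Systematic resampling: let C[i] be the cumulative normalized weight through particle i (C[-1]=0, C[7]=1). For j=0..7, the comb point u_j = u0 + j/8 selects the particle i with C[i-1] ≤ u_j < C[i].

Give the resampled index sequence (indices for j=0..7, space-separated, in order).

C = [9/43, 17/43, 18/43, 23/43, 31/43, 36/43, 1, 1]
j=0: u_0=53/480 ∈ [0, 9/43) → index 0
j=1: u_1=113/480 ∈ [9/43, 17/43) → index 1
j=2: u_2=173/480 ∈ [9/43, 17/43) → index 1
j=3: u_3=233/480 ∈ [18/43, 23/43) → index 3
j=4: u_4=293/480 ∈ [23/43, 31/43) → index 4
j=5: u_5=353/480 ∈ [31/43, 36/43) → index 5
j=6: u_6=413/480 ∈ [36/43, 1) → index 6
j=7: u_7=473/480 ∈ [36/43, 1) → index 6

0 1 1 3 4 5 6 6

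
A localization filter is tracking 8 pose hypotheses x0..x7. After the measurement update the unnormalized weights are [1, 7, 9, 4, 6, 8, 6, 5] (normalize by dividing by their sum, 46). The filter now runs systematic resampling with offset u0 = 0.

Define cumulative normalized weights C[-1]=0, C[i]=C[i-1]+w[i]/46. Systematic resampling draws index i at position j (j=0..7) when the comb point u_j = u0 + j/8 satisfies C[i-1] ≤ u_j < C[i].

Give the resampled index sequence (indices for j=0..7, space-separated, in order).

0 1 2 3 4 5 5 6

C = [1/46, 4/23, 17/46, 21/46, 27/46, 35/46, 41/46, 1]
j=0: u_0=0 ∈ [0, 1/46) → index 0
j=1: u_1=1/8 ∈ [1/46, 4/23) → index 1
j=2: u_2=1/4 ∈ [4/23, 17/46) → index 2
j=3: u_3=3/8 ∈ [17/46, 21/46) → index 3
j=4: u_4=1/2 ∈ [21/46, 27/46) → index 4
j=5: u_5=5/8 ∈ [27/46, 35/46) → index 5
j=6: u_6=3/4 ∈ [27/46, 35/46) → index 5
j=7: u_7=7/8 ∈ [35/46, 41/46) → index 6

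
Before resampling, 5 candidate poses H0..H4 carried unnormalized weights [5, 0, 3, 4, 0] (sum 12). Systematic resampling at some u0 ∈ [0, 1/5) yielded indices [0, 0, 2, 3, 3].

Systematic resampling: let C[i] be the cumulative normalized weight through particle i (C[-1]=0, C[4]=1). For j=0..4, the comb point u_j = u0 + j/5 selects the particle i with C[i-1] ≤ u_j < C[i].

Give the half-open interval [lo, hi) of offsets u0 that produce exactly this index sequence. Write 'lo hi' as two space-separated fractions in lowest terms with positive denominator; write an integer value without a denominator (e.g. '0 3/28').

C = [5/12, 5/12, 2/3, 1, 1]
j=0 picked index 0: u0 ∈ [0, 5/12)
j=1 picked index 0: u0 ∈ [-1/5, 13/60)
j=2 picked index 2: u0 ∈ [1/60, 4/15)
j=3 picked index 3: u0 ∈ [1/15, 2/5)
j=4 picked index 3: u0 ∈ [-2/15, 1/5)
intersection: [1/15, 1/5)

1/15 1/5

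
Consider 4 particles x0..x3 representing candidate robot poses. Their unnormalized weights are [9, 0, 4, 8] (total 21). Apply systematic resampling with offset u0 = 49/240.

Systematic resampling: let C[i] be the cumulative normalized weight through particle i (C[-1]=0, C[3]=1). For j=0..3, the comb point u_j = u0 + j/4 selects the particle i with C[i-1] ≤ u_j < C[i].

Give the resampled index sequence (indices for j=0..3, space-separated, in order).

0 2 3 3

C = [3/7, 3/7, 13/21, 1]
j=0: u_0=49/240 ∈ [0, 3/7) → index 0
j=1: u_1=109/240 ∈ [3/7, 13/21) → index 2
j=2: u_2=169/240 ∈ [13/21, 1) → index 3
j=3: u_3=229/240 ∈ [13/21, 1) → index 3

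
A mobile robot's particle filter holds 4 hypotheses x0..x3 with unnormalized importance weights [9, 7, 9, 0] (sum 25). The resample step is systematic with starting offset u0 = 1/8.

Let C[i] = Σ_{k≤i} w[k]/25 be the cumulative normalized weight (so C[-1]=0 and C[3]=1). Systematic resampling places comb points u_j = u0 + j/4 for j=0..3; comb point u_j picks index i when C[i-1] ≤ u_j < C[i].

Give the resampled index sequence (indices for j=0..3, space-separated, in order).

0 1 1 2

C = [9/25, 16/25, 1, 1]
j=0: u_0=1/8 ∈ [0, 9/25) → index 0
j=1: u_1=3/8 ∈ [9/25, 16/25) → index 1
j=2: u_2=5/8 ∈ [9/25, 16/25) → index 1
j=3: u_3=7/8 ∈ [16/25, 1) → index 2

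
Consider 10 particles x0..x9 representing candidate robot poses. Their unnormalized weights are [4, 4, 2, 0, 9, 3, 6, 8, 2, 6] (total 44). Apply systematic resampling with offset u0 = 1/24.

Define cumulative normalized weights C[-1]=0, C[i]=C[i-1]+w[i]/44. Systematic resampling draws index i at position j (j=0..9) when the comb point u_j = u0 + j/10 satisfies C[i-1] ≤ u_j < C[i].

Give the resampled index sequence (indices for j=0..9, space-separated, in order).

0 1 4 4 5 6 7 7 8 9

C = [1/11, 2/11, 5/22, 5/22, 19/44, 1/2, 7/11, 9/11, 19/22, 1]
j=0: u_0=1/24 ∈ [0, 1/11) → index 0
j=1: u_1=17/120 ∈ [1/11, 2/11) → index 1
j=2: u_2=29/120 ∈ [5/22, 19/44) → index 4
j=3: u_3=41/120 ∈ [5/22, 19/44) → index 4
j=4: u_4=53/120 ∈ [19/44, 1/2) → index 5
j=5: u_5=13/24 ∈ [1/2, 7/11) → index 6
j=6: u_6=77/120 ∈ [7/11, 9/11) → index 7
j=7: u_7=89/120 ∈ [7/11, 9/11) → index 7
j=8: u_8=101/120 ∈ [9/11, 19/22) → index 8
j=9: u_9=113/120 ∈ [19/22, 1) → index 9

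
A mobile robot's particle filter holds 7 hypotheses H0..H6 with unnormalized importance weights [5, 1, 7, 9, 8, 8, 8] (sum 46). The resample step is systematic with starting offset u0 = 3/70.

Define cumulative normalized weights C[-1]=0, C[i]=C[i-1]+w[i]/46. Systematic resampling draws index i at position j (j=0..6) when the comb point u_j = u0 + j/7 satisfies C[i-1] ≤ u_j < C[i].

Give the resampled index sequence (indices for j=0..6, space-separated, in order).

C = [5/46, 3/23, 13/46, 11/23, 15/23, 19/23, 1]
j=0: u_0=3/70 ∈ [0, 5/46) → index 0
j=1: u_1=13/70 ∈ [3/23, 13/46) → index 2
j=2: u_2=23/70 ∈ [13/46, 11/23) → index 3
j=3: u_3=33/70 ∈ [13/46, 11/23) → index 3
j=4: u_4=43/70 ∈ [11/23, 15/23) → index 4
j=5: u_5=53/70 ∈ [15/23, 19/23) → index 5
j=6: u_6=9/10 ∈ [19/23, 1) → index 6

0 2 3 3 4 5 6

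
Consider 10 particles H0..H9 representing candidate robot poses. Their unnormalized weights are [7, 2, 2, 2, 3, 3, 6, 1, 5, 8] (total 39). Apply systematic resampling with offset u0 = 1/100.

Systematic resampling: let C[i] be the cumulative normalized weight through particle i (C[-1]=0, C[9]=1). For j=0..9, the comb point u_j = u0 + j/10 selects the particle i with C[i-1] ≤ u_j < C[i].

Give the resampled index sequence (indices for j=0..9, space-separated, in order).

0 0 1 3 4 6 6 8 9 9

C = [7/39, 3/13, 11/39, 1/3, 16/39, 19/39, 25/39, 2/3, 31/39, 1]
j=0: u_0=1/100 ∈ [0, 7/39) → index 0
j=1: u_1=11/100 ∈ [0, 7/39) → index 0
j=2: u_2=21/100 ∈ [7/39, 3/13) → index 1
j=3: u_3=31/100 ∈ [11/39, 1/3) → index 3
j=4: u_4=41/100 ∈ [1/3, 16/39) → index 4
j=5: u_5=51/100 ∈ [19/39, 25/39) → index 6
j=6: u_6=61/100 ∈ [19/39, 25/39) → index 6
j=7: u_7=71/100 ∈ [2/3, 31/39) → index 8
j=8: u_8=81/100 ∈ [31/39, 1) → index 9
j=9: u_9=91/100 ∈ [31/39, 1) → index 9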